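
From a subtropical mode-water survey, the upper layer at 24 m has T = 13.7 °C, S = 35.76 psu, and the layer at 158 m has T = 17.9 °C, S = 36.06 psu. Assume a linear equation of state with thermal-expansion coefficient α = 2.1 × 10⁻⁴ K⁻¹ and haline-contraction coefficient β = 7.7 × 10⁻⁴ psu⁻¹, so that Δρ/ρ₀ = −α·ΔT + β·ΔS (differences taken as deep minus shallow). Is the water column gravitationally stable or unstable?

unstable

ΔT = 17.9 − 13.7 = +4.2 K and ΔS = 36.06 − 35.76 = +0.30 psu (deep − shallow).
−αΔT = -8.82 × 10⁻⁴; βΔS = 2.31 × 10⁻⁴; sum Δρ/ρ₀ = -6.51 × 10⁻⁴.
Δρ/ρ₀ < 0, so Δρ < 0: deeper water is lighter → statically unstable; the column would overturn.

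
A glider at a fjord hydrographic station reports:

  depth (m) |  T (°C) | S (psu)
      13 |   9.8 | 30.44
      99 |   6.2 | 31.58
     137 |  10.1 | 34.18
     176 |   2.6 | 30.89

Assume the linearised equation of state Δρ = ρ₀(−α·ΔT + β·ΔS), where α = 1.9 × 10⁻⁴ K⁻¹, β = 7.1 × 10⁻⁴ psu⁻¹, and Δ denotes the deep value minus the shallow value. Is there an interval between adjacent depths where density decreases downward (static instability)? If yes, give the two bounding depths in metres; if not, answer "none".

Evaluate Δρ/ρ₀ = −αΔT + βΔS across each adjacent pair:
  13–99 m: −αΔT+βΔS = −(1.9 × 10⁻⁴)(-3.6)+(7.1 × 10⁻⁴)(+1.14) = 1.5 × 10⁻³ → stable
  99–137 m: −αΔT+βΔS = −(1.9 × 10⁻⁴)(+3.9)+(7.1 × 10⁻⁴)(+2.60) = 1.1 × 10⁻³ → stable
  137–176 m: −αΔT+βΔS = −(1.9 × 10⁻⁴)(-7.5)+(7.1 × 10⁻⁴)(-3.29) = -9.1 × 10⁻⁴ → UNSTABLE
The 137–176 m interval has Δρ < 0: lighter water underlies denser water.

137–176 m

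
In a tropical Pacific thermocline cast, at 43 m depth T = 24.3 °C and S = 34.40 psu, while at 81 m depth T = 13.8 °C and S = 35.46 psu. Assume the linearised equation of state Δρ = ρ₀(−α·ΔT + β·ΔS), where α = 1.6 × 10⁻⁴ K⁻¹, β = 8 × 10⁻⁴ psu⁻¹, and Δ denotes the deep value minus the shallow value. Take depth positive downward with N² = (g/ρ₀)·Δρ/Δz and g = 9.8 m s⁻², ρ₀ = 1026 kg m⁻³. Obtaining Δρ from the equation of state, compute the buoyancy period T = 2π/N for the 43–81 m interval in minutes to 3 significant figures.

4.10 min

ΔT = -10.5 K, ΔS = +1.06 psu (deep − shallow).
Δρ/ρ₀ = −αΔT + βΔS = 1.68 × 10⁻³ + 8.48 × 10⁻⁴ = 2.528 × 10⁻³, so Δρ ≈ 2.594 kg m⁻³.
N² = (g/ρ₀)·Δρ/Δz = g·(Δρ/ρ₀)/Δz = 9.8 × 2.528 × 10⁻³ / 38 = 6.5196 × 10⁻⁴ s⁻².
N = √(6.5196 × 10⁻⁴) = 0.025534 rad s⁻¹ → T = 2π/N = 246.07 s = 4.1012 min ≈ 4.10 min.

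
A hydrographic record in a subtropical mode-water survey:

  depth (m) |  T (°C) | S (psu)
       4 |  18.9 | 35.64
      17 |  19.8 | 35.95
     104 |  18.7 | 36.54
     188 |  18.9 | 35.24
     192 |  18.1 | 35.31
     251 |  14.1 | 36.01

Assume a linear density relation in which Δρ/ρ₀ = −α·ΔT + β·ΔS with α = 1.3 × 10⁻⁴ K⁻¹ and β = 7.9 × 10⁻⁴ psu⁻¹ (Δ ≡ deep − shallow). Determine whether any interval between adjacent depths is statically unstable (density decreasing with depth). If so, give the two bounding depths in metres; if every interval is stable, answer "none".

104–188 m

Evaluate Δρ/ρ₀ = −αΔT + βΔS across each adjacent pair:
  4–17 m: −αΔT+βΔS = −(1.3 × 10⁻⁴)(+0.9)+(7.9 × 10⁻⁴)(+0.31) = 1.3 × 10⁻⁴ → stable
  17–104 m: −αΔT+βΔS = −(1.3 × 10⁻⁴)(-1.1)+(7.9 × 10⁻⁴)(+0.59) = 6.1 × 10⁻⁴ → stable
  104–188 m: −αΔT+βΔS = −(1.3 × 10⁻⁴)(+0.2)+(7.9 × 10⁻⁴)(-1.30) = -1.1 × 10⁻³ → UNSTABLE
  188–192 m: −αΔT+βΔS = −(1.3 × 10⁻⁴)(-0.8)+(7.9 × 10⁻⁴)(+0.07) = 1.6 × 10⁻⁴ → stable
  192–251 m: −αΔT+βΔS = −(1.3 × 10⁻⁴)(-4.0)+(7.9 × 10⁻⁴)(+0.70) = 1.1 × 10⁻³ → stable
The 104–188 m interval has Δρ < 0: lighter water underlies denser water.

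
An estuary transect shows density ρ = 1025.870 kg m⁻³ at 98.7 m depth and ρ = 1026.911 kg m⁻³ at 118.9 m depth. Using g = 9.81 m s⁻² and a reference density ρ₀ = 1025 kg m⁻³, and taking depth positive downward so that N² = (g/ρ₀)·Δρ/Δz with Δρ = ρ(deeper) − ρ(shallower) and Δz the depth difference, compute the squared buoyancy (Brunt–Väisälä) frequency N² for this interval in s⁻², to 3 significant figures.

4.93 × 10⁻⁴ s⁻²

Δρ = 1026.911 − 1025.870 = 1.041 kg m⁻³ over Δz = 118.9 − 98.7 = 20.2 m.
N² = (9.81/1025) × (1.041/20.2) = 4.9322 × 10⁻⁴ s⁻² ≈ 4.93 × 10⁻⁴ s⁻².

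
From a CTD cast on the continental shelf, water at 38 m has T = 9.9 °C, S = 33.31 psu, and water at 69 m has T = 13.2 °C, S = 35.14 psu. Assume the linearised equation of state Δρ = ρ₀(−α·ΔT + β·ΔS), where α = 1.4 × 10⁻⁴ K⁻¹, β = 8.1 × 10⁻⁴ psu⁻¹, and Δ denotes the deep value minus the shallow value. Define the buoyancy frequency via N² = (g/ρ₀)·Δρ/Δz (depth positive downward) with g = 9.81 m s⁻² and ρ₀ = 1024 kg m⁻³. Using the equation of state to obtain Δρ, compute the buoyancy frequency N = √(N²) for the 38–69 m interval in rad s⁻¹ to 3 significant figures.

0.0180 rad s⁻¹

ΔT = +3.3 K, ΔS = +1.83 psu (deep − shallow).
Δρ/ρ₀ = −αΔT + βΔS = -4.62 × 10⁻⁴ + 1.4823 × 10⁻³ = 1.0203 × 10⁻³, so Δρ ≈ 1.045 kg m⁻³.
N² = (g/ρ₀)·Δρ/Δz = g·(Δρ/ρ₀)/Δz = 9.81 × 1.0203 × 10⁻³ / 31 = 3.2288 × 10⁻⁴ s⁻².
N = √(3.2288 × 10⁻⁴) = 0.017969 rad s⁻¹ ≈ 0.0180 rad s⁻¹.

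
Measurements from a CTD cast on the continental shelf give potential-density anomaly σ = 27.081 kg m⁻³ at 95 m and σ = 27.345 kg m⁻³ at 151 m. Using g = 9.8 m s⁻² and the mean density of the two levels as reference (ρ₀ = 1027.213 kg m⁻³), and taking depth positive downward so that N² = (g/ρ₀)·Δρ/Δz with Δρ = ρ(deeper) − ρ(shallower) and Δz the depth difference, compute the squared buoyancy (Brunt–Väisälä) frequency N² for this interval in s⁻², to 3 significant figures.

Δρ = 1027.345 − 1027.081 = 0.264 kg m⁻³ over Δz = 151 − 95 = 56 m.
N² = (9.8/1027.213) × (0.264/56) = 4.4976 × 10⁻⁵ s⁻² ≈ 4.50 × 10⁻⁵ s⁻².

4.50 × 10⁻⁵ s⁻²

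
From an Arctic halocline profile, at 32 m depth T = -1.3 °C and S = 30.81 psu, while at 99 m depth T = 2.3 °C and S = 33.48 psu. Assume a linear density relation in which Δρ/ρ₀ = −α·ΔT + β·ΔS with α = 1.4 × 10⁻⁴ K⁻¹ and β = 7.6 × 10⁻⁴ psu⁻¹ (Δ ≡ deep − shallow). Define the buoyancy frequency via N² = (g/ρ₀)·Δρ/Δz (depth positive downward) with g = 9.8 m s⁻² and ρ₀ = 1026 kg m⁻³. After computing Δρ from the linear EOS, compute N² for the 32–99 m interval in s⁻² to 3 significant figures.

2.23 × 10⁻⁴ s⁻²

ΔT = +3.6 K, ΔS = +2.67 psu (deep − shallow).
Δρ/ρ₀ = −αΔT + βΔS = -5.04 × 10⁻⁴ + 2.0292 × 10⁻³ = 1.5252 × 10⁻³, so Δρ ≈ 1.565 kg m⁻³.
N² = (g/ρ₀)·Δρ/Δz = g·(Δρ/ρ₀)/Δz = 9.8 × 1.5252 × 10⁻³ / 67 = 2.2309 × 10⁻⁴ s⁻² ≈ 2.23 × 10⁻⁴ s⁻².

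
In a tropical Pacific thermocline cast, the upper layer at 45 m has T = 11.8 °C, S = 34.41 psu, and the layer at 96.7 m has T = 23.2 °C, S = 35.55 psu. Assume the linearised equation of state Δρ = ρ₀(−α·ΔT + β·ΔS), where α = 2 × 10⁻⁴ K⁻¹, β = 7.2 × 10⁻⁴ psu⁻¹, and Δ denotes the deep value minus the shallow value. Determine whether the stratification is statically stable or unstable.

unstable

ΔT = 23.2 − 11.8 = +11.4 K and ΔS = 35.55 − 34.41 = +1.14 psu (deep − shallow).
−αΔT = -2.28 × 10⁻³; βΔS = 8.208 × 10⁻⁴; sum Δρ/ρ₀ = -1.4592 × 10⁻³.
Δρ/ρ₀ < 0, so Δρ < 0: deeper water is lighter → statically unstable; the column would overturn.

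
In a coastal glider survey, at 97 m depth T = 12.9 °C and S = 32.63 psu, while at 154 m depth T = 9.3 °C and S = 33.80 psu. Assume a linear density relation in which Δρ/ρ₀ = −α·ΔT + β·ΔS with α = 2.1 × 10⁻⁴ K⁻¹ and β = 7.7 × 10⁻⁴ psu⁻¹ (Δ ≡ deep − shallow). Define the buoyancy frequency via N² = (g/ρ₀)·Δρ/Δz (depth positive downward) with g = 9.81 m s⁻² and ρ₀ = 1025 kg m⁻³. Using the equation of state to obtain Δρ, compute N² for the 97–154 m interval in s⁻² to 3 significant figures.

ΔT = -3.6 K, ΔS = +1.17 psu (deep − shallow).
Δρ/ρ₀ = −αΔT + βΔS = 7.56 × 10⁻⁴ + 9.009 × 10⁻⁴ = 1.6569 × 10⁻³, so Δρ ≈ 1.698 kg m⁻³.
N² = (g/ρ₀)·Δρ/Δz = g·(Δρ/ρ₀)/Δz = 9.81 × 1.6569 × 10⁻³ / 57 = 2.8516 × 10⁻⁴ s⁻² ≈ 2.85 × 10⁻⁴ s⁻².

2.85 × 10⁻⁴ s⁻²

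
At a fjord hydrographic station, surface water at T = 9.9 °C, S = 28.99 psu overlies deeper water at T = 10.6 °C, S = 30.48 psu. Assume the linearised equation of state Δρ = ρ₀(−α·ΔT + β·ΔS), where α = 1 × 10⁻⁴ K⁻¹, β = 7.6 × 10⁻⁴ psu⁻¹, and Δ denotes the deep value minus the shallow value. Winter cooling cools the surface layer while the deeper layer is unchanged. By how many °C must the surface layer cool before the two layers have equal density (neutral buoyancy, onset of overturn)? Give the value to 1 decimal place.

Neutral buoyancy requires Δρ = 0, i.e. −α(T_deep − T_surf′) + β(S_deep − S_surf) = 0.
T_surf′ = T_deep − (β/α)·ΔS = 10.6 − (7.6 × 10⁻⁴/1 × 10⁻⁴)·(+1.49) = -0.724 °C.
Cooling required: 9.9 − (-0.724) = 10.624 °C.

10.6 °C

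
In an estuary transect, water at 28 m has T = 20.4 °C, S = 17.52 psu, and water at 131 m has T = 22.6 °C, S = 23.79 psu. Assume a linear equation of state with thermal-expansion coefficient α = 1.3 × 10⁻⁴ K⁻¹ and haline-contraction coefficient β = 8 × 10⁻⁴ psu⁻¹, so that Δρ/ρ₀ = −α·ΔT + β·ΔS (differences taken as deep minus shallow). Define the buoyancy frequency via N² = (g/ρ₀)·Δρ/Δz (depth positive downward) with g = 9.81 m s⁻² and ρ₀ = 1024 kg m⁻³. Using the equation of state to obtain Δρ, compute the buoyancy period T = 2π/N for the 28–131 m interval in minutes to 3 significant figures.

4.93 min

ΔT = +2.2 K, ΔS = +6.27 psu (deep − shallow).
Δρ/ρ₀ = −αΔT + βΔS = -2.86 × 10⁻⁴ + 5.016 × 10⁻³ = 4.73 × 10⁻³, so Δρ ≈ 4.844 kg m⁻³.
N² = (g/ρ₀)·Δρ/Δz = g·(Δρ/ρ₀)/Δz = 9.81 × 4.73 × 10⁻³ / 103 = 4.5050 × 10⁻⁴ s⁻².
N = √(4.5050 × 10⁻⁴) = 0.021225 rad s⁻¹ → T = 2π/N = 296.03 s = 4.9338 min ≈ 4.93 min.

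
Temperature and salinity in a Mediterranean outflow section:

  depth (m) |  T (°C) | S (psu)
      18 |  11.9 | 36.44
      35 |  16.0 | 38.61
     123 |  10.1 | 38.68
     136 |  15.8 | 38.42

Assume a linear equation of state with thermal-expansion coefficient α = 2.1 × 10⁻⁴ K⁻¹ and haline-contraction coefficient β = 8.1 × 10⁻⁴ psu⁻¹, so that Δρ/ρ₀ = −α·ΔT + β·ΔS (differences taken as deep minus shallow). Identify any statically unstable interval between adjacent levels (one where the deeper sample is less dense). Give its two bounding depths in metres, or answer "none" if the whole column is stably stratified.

Evaluate Δρ/ρ₀ = −αΔT + βΔS across each adjacent pair:
  18–35 m: −αΔT+βΔS = −(2.1 × 10⁻⁴)(+4.1)+(8.1 × 10⁻⁴)(+2.17) = 9.0 × 10⁻⁴ → stable
  35–123 m: −αΔT+βΔS = −(2.1 × 10⁻⁴)(-5.9)+(8.1 × 10⁻⁴)(+0.07) = 1.3 × 10⁻³ → stable
  123–136 m: −αΔT+βΔS = −(2.1 × 10⁻⁴)(+5.7)+(8.1 × 10⁻⁴)(-0.26) = -1.4 × 10⁻³ → UNSTABLE
The 123–136 m interval has Δρ < 0: lighter water underlies denser water.

123–136 m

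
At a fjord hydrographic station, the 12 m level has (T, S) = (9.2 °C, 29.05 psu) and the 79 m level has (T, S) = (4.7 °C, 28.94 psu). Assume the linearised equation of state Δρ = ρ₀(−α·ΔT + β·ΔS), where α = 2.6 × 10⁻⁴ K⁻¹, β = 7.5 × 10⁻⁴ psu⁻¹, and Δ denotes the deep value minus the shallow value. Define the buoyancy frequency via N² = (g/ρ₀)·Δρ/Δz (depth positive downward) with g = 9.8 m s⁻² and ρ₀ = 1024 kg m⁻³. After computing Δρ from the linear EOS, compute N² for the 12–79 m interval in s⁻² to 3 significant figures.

1.59 × 10⁻⁴ s⁻²

ΔT = -4.5 K, ΔS = -0.11 psu (deep − shallow).
Δρ/ρ₀ = −αΔT + βΔS = 1.17 × 10⁻³ − 8.25 × 10⁻⁵ = 1.0875 × 10⁻³, so Δρ ≈ 1.114 kg m⁻³.
N² = (g/ρ₀)·Δρ/Δz = g·(Δρ/ρ₀)/Δz = 9.8 × 1.0875 × 10⁻³ / 67 = 1.5907 × 10⁻⁴ s⁻² ≈ 1.59 × 10⁻⁴ s⁻².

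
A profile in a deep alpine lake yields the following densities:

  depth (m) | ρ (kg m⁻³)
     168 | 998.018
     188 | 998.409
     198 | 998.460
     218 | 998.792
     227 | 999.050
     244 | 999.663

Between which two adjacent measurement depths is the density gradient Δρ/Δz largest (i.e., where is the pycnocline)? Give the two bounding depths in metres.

227–244 m

Compute the density gradient over each adjacent pair:
  168–188 m: Δρ/Δz = 0.391/20 = 0.020 kg m⁻⁴
  188–198 m: Δρ/Δz = 0.051/10 = 5.1 × 10⁻³ kg m⁻⁴
  198–218 m: Δρ/Δz = 0.332/20 = 0.017 kg m⁻⁴
  218–227 m: Δρ/Δz = 0.258/9 = 0.029 kg m⁻⁴
  227–244 m: Δρ/Δz = 0.613/17 = 0.036 kg m⁻⁴
The largest gradient is in the 227–244 m interval — the pycnocline.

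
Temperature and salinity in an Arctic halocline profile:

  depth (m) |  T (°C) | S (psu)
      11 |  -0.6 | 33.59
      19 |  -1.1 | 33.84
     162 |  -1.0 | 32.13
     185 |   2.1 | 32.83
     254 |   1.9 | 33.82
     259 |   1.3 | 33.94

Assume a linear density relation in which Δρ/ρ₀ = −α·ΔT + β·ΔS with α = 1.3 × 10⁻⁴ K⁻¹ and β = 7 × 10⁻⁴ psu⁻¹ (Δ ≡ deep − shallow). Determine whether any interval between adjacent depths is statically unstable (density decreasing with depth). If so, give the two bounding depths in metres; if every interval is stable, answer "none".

19–162 m

Evaluate Δρ/ρ₀ = −αΔT + βΔS across each adjacent pair:
  11–19 m: −αΔT+βΔS = −(1.3 × 10⁻⁴)(-0.5)+(7 × 10⁻⁴)(+0.25) = 2.4 × 10⁻⁴ → stable
  19–162 m: −αΔT+βΔS = −(1.3 × 10⁻⁴)(+0.1)+(7 × 10⁻⁴)(-1.71) = -1.2 × 10⁻³ → UNSTABLE
  162–185 m: −αΔT+βΔS = −(1.3 × 10⁻⁴)(+3.1)+(7 × 10⁻⁴)(+0.70) = 8.7 × 10⁻⁵ → stable
  185–254 m: −αΔT+βΔS = −(1.3 × 10⁻⁴)(-0.2)+(7 × 10⁻⁴)(+0.99) = 7.2 × 10⁻⁴ → stable
  254–259 m: −αΔT+βΔS = −(1.3 × 10⁻⁴)(-0.6)+(7 × 10⁻⁴)(+0.12) = 1.6 × 10⁻⁴ → stable
The 19–162 m interval has Δρ < 0: lighter water underlies denser water.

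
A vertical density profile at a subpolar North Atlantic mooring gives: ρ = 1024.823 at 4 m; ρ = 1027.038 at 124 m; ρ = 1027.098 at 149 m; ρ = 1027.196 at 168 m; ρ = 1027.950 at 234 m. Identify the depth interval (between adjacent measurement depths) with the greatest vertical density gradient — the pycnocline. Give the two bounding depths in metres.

Compute the density gradient over each adjacent pair:
  4–124 m: Δρ/Δz = 2.215/120 = 0.018 kg m⁻⁴
  124–149 m: Δρ/Δz = 0.060/25 = 2.4 × 10⁻³ kg m⁻⁴
  149–168 m: Δρ/Δz = 0.098/19 = 5.2 × 10⁻³ kg m⁻⁴
  168–234 m: Δρ/Δz = 0.754/66 = 0.011 kg m⁻⁴
The largest gradient is in the 4–124 m interval — the pycnocline.

4–124 m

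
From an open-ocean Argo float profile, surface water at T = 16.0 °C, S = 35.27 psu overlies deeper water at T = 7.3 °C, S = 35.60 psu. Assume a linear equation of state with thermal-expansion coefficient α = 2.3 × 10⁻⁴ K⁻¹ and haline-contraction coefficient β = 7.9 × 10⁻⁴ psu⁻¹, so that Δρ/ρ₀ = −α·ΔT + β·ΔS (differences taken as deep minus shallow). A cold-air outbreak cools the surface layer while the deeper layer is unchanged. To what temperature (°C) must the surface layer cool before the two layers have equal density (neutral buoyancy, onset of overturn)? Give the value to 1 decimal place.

6.2 °C

Neutral buoyancy requires Δρ = 0, i.e. −α(T_deep − T_surf′) + β(S_deep − S_surf) = 0.
T_surf′ = T_deep − (β/α)·ΔS = 7.3 − (7.9 × 10⁻⁴/2.3 × 10⁻⁴)·(+0.33) = 6.167 °C.
Cooling required: 16.0 − (6.167) = 9.833 °C.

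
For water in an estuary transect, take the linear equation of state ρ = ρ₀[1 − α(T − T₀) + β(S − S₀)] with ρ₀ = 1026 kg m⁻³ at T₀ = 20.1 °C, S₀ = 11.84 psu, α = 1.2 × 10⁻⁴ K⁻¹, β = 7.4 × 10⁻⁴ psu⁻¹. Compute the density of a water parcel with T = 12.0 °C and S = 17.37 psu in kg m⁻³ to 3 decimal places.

1031.196 kg m⁻³

T − T₀ = -8.1 K, S − S₀ = +5.53 psu.
Bracket = 1 − α·(-8.1) + β·(+5.53) = 1 + (5.0642 × 10⁻³) = 1.0050642.
ρ = 1026 × 1.0050642 = 1031.196 kg m⁻³.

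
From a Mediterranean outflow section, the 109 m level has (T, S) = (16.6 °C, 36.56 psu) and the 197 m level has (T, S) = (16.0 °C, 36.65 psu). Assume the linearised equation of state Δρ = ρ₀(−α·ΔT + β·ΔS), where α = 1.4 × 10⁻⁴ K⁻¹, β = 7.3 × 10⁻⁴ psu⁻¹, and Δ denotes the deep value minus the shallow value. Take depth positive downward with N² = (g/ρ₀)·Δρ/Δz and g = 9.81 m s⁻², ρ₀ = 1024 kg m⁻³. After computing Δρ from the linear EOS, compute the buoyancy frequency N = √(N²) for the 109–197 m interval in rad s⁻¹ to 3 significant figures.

4.09 × 10⁻³ rad s⁻¹

ΔT = -0.6 K, ΔS = +0.09 psu (deep − shallow).
Δρ/ρ₀ = −αΔT + βΔS = 8.40 × 10⁻⁵ + 6.57 × 10⁻⁵ = 1.497 × 10⁻⁴, so Δρ ≈ 0.1533 kg m⁻³.
N² = (g/ρ₀)·Δρ/Δz = g·(Δρ/ρ₀)/Δz = 9.81 × 1.497 × 10⁻⁴ / 88 = 1.6688 × 10⁻⁵ s⁻².
N = √(1.6688 × 10⁻⁵) = 4.0851 × 10⁻³ rad s⁻¹ ≈ 4.09 × 10⁻³ rad s⁻¹.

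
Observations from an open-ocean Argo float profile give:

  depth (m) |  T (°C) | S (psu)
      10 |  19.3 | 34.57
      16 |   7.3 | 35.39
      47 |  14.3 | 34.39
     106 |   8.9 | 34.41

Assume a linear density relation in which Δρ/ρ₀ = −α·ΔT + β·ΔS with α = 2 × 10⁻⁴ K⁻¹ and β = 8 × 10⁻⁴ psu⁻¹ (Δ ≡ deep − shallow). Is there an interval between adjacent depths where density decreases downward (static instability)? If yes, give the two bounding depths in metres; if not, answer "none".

Evaluate Δρ/ρ₀ = −αΔT + βΔS across each adjacent pair:
  10–16 m: −αΔT+βΔS = −(2 × 10⁻⁴)(-12.0)+(8 × 10⁻⁴)(+0.82) = 3.1 × 10⁻³ → stable
  16–47 m: −αΔT+βΔS = −(2 × 10⁻⁴)(+7.0)+(8 × 10⁻⁴)(-1.00) = -2.2 × 10⁻³ → UNSTABLE
  47–106 m: −αΔT+βΔS = −(2 × 10⁻⁴)(-5.4)+(8 × 10⁻⁴)(+0.02) = 1.1 × 10⁻³ → stable
The 16–47 m interval has Δρ < 0: lighter water underlies denser water.

16–47 m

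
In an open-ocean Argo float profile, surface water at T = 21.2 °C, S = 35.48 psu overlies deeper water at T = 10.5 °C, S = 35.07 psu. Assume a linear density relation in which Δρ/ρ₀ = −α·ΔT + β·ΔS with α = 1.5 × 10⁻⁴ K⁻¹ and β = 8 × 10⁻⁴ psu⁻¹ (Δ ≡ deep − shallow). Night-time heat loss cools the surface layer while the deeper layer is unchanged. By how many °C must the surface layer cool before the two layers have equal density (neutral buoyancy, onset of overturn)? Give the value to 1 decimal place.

8.5 °C

Neutral buoyancy requires Δρ = 0, i.e. −α(T_deep − T_surf′) + β(S_deep − S_surf) = 0.
T_surf′ = T_deep − (β/α)·ΔS = 10.5 − (8 × 10⁻⁴/1.5 × 10⁻⁴)·(-0.41) = 12.687 °C.
Cooling required: 21.2 − (12.687) = 8.513 °C.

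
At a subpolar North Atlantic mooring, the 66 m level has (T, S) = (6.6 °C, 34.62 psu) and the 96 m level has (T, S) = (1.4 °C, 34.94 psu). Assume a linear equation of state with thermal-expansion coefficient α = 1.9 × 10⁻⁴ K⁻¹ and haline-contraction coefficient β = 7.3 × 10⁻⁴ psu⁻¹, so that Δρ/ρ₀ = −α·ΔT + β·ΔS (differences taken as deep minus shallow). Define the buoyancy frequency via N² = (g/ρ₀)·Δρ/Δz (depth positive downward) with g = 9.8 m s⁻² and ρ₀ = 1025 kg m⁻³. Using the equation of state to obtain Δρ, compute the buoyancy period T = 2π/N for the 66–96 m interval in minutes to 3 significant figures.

ΔT = -5.2 K, ΔS = +0.32 psu (deep − shallow).
Δρ/ρ₀ = −αΔT + βΔS = 9.88 × 10⁻⁴ + 2.336 × 10⁻⁴ = 1.2216 × 10⁻³, so Δρ ≈ 1.252 kg m⁻³.
N² = (g/ρ₀)·Δρ/Δz = g·(Δρ/ρ₀)/Δz = 9.8 × 1.2216 × 10⁻³ / 30 = 3.9906 × 10⁻⁴ s⁻².
N = √(3.9906 × 10⁻⁴) = 0.019976 rad s⁻¹ → T = 2π/N = 314.54 s = 5.2423 min ≈ 5.24 min.

5.24 min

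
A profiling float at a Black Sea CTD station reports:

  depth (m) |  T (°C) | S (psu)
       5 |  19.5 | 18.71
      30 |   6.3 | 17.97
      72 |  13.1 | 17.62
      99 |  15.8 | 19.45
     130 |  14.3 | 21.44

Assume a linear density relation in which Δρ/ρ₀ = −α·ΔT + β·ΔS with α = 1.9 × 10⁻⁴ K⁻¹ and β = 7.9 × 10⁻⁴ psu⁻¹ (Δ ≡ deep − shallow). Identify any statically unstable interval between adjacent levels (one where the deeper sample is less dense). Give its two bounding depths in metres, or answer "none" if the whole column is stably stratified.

Evaluate Δρ/ρ₀ = −αΔT + βΔS across each adjacent pair:
  5–30 m: −αΔT+βΔS = −(1.9 × 10⁻⁴)(-13.2)+(7.9 × 10⁻⁴)(-0.74) = 1.9 × 10⁻³ → stable
  30–72 m: −αΔT+βΔS = −(1.9 × 10⁻⁴)(+6.8)+(7.9 × 10⁻⁴)(-0.35) = -1.6 × 10⁻³ → UNSTABLE
  72–99 m: −αΔT+βΔS = −(1.9 × 10⁻⁴)(+2.7)+(7.9 × 10⁻⁴)(+1.83) = 9.3 × 10⁻⁴ → stable
  99–130 m: −αΔT+βΔS = −(1.9 × 10⁻⁴)(-1.5)+(7.9 × 10⁻⁴)(+1.99) = 1.9 × 10⁻³ → stable
The 30–72 m interval has Δρ < 0: lighter water underlies denser water.

30–72 m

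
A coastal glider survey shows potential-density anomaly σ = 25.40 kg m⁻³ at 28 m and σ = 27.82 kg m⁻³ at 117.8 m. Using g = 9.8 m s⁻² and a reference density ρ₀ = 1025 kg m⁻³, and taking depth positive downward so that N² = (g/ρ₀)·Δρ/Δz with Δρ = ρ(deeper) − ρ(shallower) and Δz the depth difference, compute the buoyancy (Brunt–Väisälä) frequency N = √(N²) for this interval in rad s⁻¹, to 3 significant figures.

0.0161 rad s⁻¹

Δρ = 1027.82 − 1025.40 = 2.42 kg m⁻³ over Δz = 117.8 − 28 = 89.8 m.
N² = (9.8/1025) × (2.42/89.8) = 2.5766 × 10⁻⁴ s⁻².
N = √(2.5766 × 10⁻⁴) = 0.016052 rad s⁻¹ ≈ 0.0161 rad s⁻¹.
Since Δρ > 0 the layer is stably stratified.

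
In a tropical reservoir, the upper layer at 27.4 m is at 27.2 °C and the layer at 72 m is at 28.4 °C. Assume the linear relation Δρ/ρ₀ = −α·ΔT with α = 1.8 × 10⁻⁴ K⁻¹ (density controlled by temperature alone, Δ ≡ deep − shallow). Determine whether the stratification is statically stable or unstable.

unstable

ΔT = 28.4 − 27.2 = +1.2 K, so Δρ/ρ₀ = −αΔT = -2.16 × 10⁻⁴.
Δρ/ρ₀ < 0, so Δρ < 0: deeper water is lighter → statically unstable; the column would overturn.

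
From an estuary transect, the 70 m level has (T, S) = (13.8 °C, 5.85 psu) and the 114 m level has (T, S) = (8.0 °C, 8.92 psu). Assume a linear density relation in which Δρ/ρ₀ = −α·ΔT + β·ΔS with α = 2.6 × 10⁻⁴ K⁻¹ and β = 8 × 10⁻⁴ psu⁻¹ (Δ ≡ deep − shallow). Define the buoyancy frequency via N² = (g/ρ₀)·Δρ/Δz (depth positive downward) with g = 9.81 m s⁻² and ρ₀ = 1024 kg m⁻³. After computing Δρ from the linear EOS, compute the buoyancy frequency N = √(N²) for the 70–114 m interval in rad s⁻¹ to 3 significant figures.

ΔT = -5.8 K, ΔS = +3.07 psu (deep − shallow).
Δρ/ρ₀ = −αΔT + βΔS = 1.508 × 10⁻³ + 2.456 × 10⁻³ = 3.964 × 10⁻³, so Δρ ≈ 4.059 kg m⁻³.
N² = (g/ρ₀)·Δρ/Δz = g·(Δρ/ρ₀)/Δz = 9.81 × 3.964 × 10⁻³ / 44 = 8.8379 × 10⁻⁴ s⁻².
N = √(8.8379 × 10⁻⁴) = 0.029729 rad s⁻¹ ≈ 0.0297 rad s⁻¹.

0.0297 rad s⁻¹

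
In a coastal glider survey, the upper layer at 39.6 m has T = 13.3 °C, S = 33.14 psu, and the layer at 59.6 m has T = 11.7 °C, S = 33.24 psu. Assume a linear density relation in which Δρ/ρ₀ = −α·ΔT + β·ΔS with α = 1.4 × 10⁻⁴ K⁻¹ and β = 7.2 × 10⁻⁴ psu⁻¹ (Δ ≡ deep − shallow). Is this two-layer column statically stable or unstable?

stable

ΔT = 11.7 − 13.3 = -1.6 K and ΔS = 33.24 − 33.14 = +0.10 psu (deep − shallow).
−αΔT = 2.24 × 10⁻⁴; βΔS = 7.20 × 10⁻⁵; sum Δρ/ρ₀ = 2.96 × 10⁻⁴.
Δρ/ρ₀ > 0, so Δρ > 0: deeper water is denser → statically stable.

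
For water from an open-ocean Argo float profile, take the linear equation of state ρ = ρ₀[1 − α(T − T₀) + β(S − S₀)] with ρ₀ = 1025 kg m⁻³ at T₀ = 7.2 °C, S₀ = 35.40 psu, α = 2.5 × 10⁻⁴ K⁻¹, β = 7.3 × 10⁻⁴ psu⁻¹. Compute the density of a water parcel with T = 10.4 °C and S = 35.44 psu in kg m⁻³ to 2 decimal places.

1024.21 kg m⁻³

T − T₀ = +3.2 K, S − S₀ = +0.04 psu.
Bracket = 1 − α·(+3.2) + β·(+0.04) = 1 + (-7.708 × 10⁻⁴) = 0.9992292.
ρ = 1025 × 0.9992292 = 1024.21 kg m⁻³.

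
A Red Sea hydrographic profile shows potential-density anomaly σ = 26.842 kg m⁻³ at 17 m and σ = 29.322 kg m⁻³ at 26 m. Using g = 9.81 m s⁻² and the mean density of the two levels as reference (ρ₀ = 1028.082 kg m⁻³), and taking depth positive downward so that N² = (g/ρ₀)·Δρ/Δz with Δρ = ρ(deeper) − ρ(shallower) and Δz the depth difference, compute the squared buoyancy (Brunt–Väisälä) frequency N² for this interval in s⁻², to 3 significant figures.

2.63 × 10⁻³ s⁻²

Δρ = 1029.322 − 1026.842 = 2.480 kg m⁻³ over Δz = 26 − 17 = 9 m.
N² = (9.81/1028.082) × (2.480/9) = 2.6294 × 10⁻³ s⁻² ≈ 2.63 × 10⁻³ s⁻².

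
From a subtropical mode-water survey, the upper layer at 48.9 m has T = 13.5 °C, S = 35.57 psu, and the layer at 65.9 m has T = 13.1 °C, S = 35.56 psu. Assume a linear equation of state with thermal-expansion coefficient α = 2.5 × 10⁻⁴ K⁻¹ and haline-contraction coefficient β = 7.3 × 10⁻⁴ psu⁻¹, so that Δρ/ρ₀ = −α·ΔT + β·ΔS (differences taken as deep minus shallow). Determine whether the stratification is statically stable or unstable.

ΔT = 13.1 − 13.5 = -0.4 K and ΔS = 35.56 − 35.57 = -0.01 psu (deep − shallow).
−αΔT = 1.00 × 10⁻⁴; βΔS = -7.30 × 10⁻⁶; sum Δρ/ρ₀ = 9.27 × 10⁻⁵.
Δρ/ρ₀ > 0, so Δρ > 0: deeper water is denser → statically stable.

stable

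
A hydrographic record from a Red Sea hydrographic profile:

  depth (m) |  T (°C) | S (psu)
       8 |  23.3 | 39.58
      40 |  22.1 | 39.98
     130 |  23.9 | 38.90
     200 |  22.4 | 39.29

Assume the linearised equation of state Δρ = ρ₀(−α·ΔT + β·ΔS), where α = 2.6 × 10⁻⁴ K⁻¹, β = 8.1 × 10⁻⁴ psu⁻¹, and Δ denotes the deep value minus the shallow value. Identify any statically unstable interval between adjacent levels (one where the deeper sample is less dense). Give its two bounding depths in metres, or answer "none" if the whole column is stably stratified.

40–130 m

Evaluate Δρ/ρ₀ = −αΔT + βΔS across each adjacent pair:
  8–40 m: −αΔT+βΔS = −(2.6 × 10⁻⁴)(-1.2)+(8.1 × 10⁻⁴)(+0.40) = 6.4 × 10⁻⁴ → stable
  40–130 m: −αΔT+βΔS = −(2.6 × 10⁻⁴)(+1.8)+(8.1 × 10⁻⁴)(-1.08) = -1.3 × 10⁻³ → UNSTABLE
  130–200 m: −αΔT+βΔS = −(2.6 × 10⁻⁴)(-1.5)+(8.1 × 10⁻⁴)(+0.39) = 7.1 × 10⁻⁴ → stable
The 40–130 m interval has Δρ < 0: lighter water underlies denser water.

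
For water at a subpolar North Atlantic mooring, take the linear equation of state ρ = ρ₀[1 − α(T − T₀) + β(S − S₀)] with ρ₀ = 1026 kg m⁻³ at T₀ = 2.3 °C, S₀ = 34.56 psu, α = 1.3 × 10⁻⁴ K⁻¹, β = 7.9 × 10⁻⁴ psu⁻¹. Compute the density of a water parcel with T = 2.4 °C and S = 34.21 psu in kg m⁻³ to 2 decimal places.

1025.70 kg m⁻³

T − T₀ = +0.1 K, S − S₀ = -0.35 psu.
Bracket = 1 − α·(+0.1) + β·(-0.35) = 1 + (-2.895 × 10⁻⁴) = 0.9997105.
ρ = 1026 × 0.9997105 = 1025.70 kg m⁻³.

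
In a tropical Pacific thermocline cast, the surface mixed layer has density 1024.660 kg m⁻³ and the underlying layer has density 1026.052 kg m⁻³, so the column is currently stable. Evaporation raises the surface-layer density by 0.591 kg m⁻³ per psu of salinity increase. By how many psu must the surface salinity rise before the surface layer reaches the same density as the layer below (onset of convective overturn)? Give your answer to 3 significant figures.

2.36 psu

Density deficit of the surface layer: 1026.052 − 1024.660 = 1.392 kg m⁻³.
Required change = 1.392 / 0.591 = 2.36 psu.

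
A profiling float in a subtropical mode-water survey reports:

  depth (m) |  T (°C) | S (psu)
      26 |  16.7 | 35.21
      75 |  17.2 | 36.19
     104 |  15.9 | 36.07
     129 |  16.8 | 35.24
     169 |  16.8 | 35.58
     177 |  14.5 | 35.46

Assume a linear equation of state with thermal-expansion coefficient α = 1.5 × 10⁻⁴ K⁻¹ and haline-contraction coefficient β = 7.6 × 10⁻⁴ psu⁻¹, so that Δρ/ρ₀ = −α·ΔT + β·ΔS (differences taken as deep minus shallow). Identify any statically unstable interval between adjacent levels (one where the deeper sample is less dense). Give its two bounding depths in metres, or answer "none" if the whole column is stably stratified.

Evaluate Δρ/ρ₀ = −αΔT + βΔS across each adjacent pair:
  26–75 m: −αΔT+βΔS = −(1.5 × 10⁻⁴)(+0.5)+(7.6 × 10⁻⁴)(+0.98) = 6.7 × 10⁻⁴ → stable
  75–104 m: −αΔT+βΔS = −(1.5 × 10⁻⁴)(-1.3)+(7.6 × 10⁻⁴)(-0.12) = 1.0 × 10⁻⁴ → stable
  104–129 m: −αΔT+βΔS = −(1.5 × 10⁻⁴)(+0.9)+(7.6 × 10⁻⁴)(-0.83) = -7.7 × 10⁻⁴ → UNSTABLE
  129–169 m: −αΔT+βΔS = −(1.5 × 10⁻⁴)(+0.0)+(7.6 × 10⁻⁴)(+0.34) = 2.6 × 10⁻⁴ → stable
  169–177 m: −αΔT+βΔS = −(1.5 × 10⁻⁴)(-2.3)+(7.6 × 10⁻⁴)(-0.12) = 2.5 × 10⁻⁴ → stable
The 104–129 m interval has Δρ < 0: lighter water underlies denser water.

104–129 m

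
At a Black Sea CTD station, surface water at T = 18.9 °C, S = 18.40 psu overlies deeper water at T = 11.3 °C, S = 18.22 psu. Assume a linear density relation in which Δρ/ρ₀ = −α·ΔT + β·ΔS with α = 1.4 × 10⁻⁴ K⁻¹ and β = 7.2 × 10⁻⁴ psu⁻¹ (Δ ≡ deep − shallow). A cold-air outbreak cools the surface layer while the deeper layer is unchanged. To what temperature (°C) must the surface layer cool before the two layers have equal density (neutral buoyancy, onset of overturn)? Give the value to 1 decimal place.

Neutral buoyancy requires Δρ = 0, i.e. −α(T_deep − T_surf′) + β(S_deep − S_surf) = 0.
T_surf′ = T_deep − (β/α)·ΔS = 11.3 − (7.2 × 10⁻⁴/1.4 × 10⁻⁴)·(-0.18) = 12.226 °C.
Cooling required: 18.9 − (12.226) = 6.674 °C.

12.2 °C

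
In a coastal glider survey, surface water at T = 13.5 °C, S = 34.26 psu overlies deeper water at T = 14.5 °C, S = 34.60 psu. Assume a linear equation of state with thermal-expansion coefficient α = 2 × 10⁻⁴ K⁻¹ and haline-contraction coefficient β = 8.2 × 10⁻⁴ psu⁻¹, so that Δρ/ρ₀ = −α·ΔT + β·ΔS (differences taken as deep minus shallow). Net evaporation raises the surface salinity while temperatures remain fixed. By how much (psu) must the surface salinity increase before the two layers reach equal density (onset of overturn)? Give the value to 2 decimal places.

0.10 psu

Neutral buoyancy requires −α(T_deep − T_surf) + β(S_deep − S_surf′) = 0.
S_surf′ = S_deep − (α/β)·ΔT = 34.60 − (2 × 10⁻⁴/8.2 × 10⁻⁴)·(+1.0) = 34.3561 psu.
Increase required: 34.3561 − 34.26 = 0.0961 psu.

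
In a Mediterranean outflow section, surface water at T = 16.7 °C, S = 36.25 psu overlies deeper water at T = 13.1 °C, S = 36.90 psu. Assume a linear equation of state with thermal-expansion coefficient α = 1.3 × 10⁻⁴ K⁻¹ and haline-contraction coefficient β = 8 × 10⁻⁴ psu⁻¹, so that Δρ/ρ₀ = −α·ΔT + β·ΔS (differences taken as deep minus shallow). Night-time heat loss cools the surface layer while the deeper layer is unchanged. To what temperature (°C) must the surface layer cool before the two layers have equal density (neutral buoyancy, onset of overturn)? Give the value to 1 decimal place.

9.1 °C

Neutral buoyancy requires Δρ = 0, i.e. −α(T_deep − T_surf′) + β(S_deep − S_surf) = 0.
T_surf′ = T_deep − (β/α)·ΔS = 13.1 − (8 × 10⁻⁴/1.3 × 10⁻⁴)·(+0.65) = 9.100 °C.
Cooling required: 16.7 − (9.100) = 7.600 °C.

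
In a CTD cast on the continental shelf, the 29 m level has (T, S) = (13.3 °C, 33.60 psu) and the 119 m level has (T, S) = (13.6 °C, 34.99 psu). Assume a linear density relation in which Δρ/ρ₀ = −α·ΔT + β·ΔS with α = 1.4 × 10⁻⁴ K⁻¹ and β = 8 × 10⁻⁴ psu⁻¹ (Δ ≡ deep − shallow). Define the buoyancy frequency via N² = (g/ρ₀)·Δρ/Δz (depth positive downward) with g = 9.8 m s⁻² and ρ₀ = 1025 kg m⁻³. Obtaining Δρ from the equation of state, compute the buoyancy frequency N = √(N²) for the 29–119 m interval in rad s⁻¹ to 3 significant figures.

0.0108 rad s⁻¹

ΔT = +0.3 K, ΔS = +1.39 psu (deep − shallow).
Δρ/ρ₀ = −αΔT + βΔS = -4.20 × 10⁻⁵ + 1.112 × 10⁻³ = 1.07 × 10⁻³, so Δρ ≈ 1.097 kg m⁻³.
N² = (g/ρ₀)·Δρ/Δz = g·(Δρ/ρ₀)/Δz = 9.8 × 1.07 × 10⁻³ / 90 = 1.1651 × 10⁻⁴ s⁻².
N = √(1.1651 × 10⁻⁴) = 0.010794 rad s⁻¹ ≈ 0.0108 rad s⁻¹.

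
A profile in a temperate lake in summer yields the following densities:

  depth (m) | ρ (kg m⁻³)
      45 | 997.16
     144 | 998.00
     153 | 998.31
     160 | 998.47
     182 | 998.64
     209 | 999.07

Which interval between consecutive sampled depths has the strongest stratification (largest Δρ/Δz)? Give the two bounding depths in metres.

144–153 m

Compute the density gradient over each adjacent pair:
  45–144 m: Δρ/Δz = 0.84/99 = 8.5 × 10⁻³ kg m⁻⁴
  144–153 m: Δρ/Δz = 0.31/9 = 0.034 kg m⁻⁴
  153–160 m: Δρ/Δz = 0.16/7 = 0.023 kg m⁻⁴
  160–182 m: Δρ/Δz = 0.17/22 = 7.7 × 10⁻³ kg m⁻⁴
  182–209 m: Δρ/Δz = 0.43/27 = 0.016 kg m⁻⁴
The largest gradient is in the 144–153 m interval — the pycnocline.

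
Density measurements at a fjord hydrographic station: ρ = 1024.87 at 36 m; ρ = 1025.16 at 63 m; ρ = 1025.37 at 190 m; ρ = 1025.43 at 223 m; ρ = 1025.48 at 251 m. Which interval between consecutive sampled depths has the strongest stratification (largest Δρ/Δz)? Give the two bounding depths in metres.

36–63 m

Compute the density gradient over each adjacent pair:
  36–63 m: Δρ/Δz = 0.29/27 = 0.011 kg m⁻⁴
  63–190 m: Δρ/Δz = 0.21/127 = 1.7 × 10⁻³ kg m⁻⁴
  190–223 m: Δρ/Δz = 0.06/33 = 1.8 × 10⁻³ kg m⁻⁴
  223–251 m: Δρ/Δz = 0.05/28 = 1.8 × 10⁻³ kg m⁻⁴
The largest gradient is in the 36–63 m interval — the pycnocline.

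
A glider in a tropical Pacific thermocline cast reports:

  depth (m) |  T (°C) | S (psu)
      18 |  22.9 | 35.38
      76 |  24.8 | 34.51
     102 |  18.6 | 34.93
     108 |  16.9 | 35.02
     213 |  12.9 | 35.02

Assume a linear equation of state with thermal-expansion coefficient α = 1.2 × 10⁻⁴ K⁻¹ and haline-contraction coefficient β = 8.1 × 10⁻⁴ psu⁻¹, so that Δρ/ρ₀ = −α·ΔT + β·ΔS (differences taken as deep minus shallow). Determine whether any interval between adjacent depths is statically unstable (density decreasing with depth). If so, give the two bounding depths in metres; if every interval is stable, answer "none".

Evaluate Δρ/ρ₀ = −αΔT + βΔS across each adjacent pair:
  18–76 m: −αΔT+βΔS = −(1.2 × 10⁻⁴)(+1.9)+(8.1 × 10⁻⁴)(-0.87) = -9.3 × 10⁻⁴ → UNSTABLE
  76–102 m: −αΔT+βΔS = −(1.2 × 10⁻⁴)(-6.2)+(8.1 × 10⁻⁴)(+0.42) = 1.1 × 10⁻³ → stable
  102–108 m: −αΔT+βΔS = −(1.2 × 10⁻⁴)(-1.7)+(8.1 × 10⁻⁴)(+0.09) = 2.8 × 10⁻⁴ → stable
  108–213 m: −αΔT+βΔS = −(1.2 × 10⁻⁴)(-4.0)+(8.1 × 10⁻⁴)(+0.00) = 4.8 × 10⁻⁴ → stable
The 18–76 m interval has Δρ < 0: lighter water underlies denser water.

18–76 m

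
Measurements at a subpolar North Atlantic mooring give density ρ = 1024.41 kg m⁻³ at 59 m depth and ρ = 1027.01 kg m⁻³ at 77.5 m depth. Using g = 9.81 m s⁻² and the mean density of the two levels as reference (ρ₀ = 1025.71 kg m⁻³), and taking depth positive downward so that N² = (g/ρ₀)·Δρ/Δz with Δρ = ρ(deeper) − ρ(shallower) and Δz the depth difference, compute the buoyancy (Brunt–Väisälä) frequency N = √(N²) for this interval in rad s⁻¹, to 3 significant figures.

0.0367 rad s⁻¹

Δρ = 1027.01 − 1024.41 = 2.60 kg m⁻³ over Δz = 77.5 − 59 = 18.5 m.
N² = (9.81/1025.71) × (2.60/18.5) = 1.3441 × 10⁻³ s⁻².
N = √(1.3441 × 10⁻³) = 0.036662 rad s⁻¹ ≈ 0.0367 rad s⁻¹.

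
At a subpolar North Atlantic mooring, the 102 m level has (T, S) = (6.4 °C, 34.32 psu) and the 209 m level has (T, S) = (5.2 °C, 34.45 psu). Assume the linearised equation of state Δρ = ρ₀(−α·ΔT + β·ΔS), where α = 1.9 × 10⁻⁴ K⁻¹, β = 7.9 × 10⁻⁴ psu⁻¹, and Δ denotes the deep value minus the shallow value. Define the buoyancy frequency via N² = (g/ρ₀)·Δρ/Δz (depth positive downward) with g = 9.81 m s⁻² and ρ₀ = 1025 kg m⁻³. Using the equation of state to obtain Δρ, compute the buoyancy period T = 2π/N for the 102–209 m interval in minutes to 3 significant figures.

19.0 min

ΔT = -1.2 K, ΔS = +0.13 psu (deep − shallow).
Δρ/ρ₀ = −αΔT + βΔS = 2.28 × 10⁻⁴ + 1.027 × 10⁻⁴ = 3.307 × 10⁻⁴, so Δρ ≈ 0.3390 kg m⁻³.
N² = (g/ρ₀)·Δρ/Δz = g·(Δρ/ρ₀)/Δz = 9.81 × 3.307 × 10⁻⁴ / 107 = 3.0319 × 10⁻⁵ s⁻².
N = √(3.0319 × 10⁻⁵) = 5.5063 × 10⁻³ rad s⁻¹ → T = 2π/N = 1.1411 × 10³ s = 19.018 min ≈ 19.0 min.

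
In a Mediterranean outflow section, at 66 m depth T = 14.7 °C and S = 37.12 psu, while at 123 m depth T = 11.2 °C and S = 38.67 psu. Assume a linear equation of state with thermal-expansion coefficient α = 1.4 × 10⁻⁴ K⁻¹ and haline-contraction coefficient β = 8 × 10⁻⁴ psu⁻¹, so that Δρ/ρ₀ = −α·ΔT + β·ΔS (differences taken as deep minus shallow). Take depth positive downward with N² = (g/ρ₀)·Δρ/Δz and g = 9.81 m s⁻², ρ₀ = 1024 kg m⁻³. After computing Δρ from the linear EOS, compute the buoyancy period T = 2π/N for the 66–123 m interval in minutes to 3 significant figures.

ΔT = -3.5 K, ΔS = +1.55 psu (deep − shallow).
Δρ/ρ₀ = −αΔT + βΔS = 4.90 × 10⁻⁴ + 1.24 × 10⁻³ = 1.73 × 10⁻³, so Δρ ≈ 1.772 kg m⁻³.
N² = (g/ρ₀)·Δρ/Δz = g·(Δρ/ρ₀)/Δz = 9.81 × 1.73 × 10⁻³ / 57 = 2.9774 × 10⁻⁴ s⁻².
N = √(2.9774 × 10⁻⁴) = 0.017255 rad s⁻¹ → T = 2π/N = 364.14 s = 6.0690 min ≈ 6.07 min.

6.07 min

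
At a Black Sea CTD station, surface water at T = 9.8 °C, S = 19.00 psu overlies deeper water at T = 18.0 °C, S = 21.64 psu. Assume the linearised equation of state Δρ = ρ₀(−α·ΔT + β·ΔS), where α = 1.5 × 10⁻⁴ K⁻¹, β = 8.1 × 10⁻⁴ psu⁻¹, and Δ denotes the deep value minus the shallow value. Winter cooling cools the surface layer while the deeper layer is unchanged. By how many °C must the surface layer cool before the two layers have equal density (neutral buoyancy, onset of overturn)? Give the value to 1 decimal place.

6.1 °C

Neutral buoyancy requires Δρ = 0, i.e. −α(T_deep − T_surf′) + β(S_deep − S_surf) = 0.
T_surf′ = T_deep − (β/α)·ΔS = 18.0 − (8.1 × 10⁻⁴/1.5 × 10⁻⁴)·(+2.64) = 3.744 °C.
Cooling required: 9.8 − (3.744) = 6.056 °C.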